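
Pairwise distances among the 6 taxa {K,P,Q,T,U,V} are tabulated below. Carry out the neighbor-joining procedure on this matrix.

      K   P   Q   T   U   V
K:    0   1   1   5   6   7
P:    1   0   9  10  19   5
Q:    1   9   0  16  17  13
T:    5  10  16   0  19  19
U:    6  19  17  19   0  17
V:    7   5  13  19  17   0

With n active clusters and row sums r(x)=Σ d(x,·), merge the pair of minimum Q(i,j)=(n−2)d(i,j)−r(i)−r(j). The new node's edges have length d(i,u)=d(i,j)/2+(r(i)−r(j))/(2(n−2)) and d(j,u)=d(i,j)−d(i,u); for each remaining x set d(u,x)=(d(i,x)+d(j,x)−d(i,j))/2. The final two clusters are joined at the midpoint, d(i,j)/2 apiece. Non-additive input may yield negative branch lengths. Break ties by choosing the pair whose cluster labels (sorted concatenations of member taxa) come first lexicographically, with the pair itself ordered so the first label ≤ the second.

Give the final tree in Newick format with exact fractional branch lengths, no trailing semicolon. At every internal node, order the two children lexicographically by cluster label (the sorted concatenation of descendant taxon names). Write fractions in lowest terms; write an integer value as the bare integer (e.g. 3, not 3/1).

(((K:-17/4,U:41/4):3/8,((P:3/8,V:37/8):41/12,Q:61/12):9/8):69/16,T:69/16)

iteration 1: select P,V (d=5, Q=-85); attach at lengths (3/8, 37/8); label the merged cluster PV
  updated: d(K,PV)=3/2, d(PV,Q)=17/2, d(PV,T)=12, d(PV,U)=31/2
iteration 2: select PV,Q (d=17/2, Q=-109/2); attach at lengths (41/12, 61/12); label the merged cluster PQV
  updated: d(K,PQV)=-3, d(PQV,T)=39/4, d(PQV,U)=12
iteration 3: select K,U (d=6, Q=-33); attach at lengths (-17/4, 41/4); label the merged cluster KU
  updated: d(KU,PQV)=3/2, d(KU,T)=9
iteration 4: select KU,PQV (d=3/2, Q=-81/4); attach at lengths (3/8, 9/8); label the merged cluster KPQUV
  updated: d(KPQUV,T)=69/8
iteration 5: select KPQUV,T (d=69/8); attach at lengths (69/16, 69/16); label the merged cluster KPQTUV
final tree: (((K:-17/4,U:41/4):3/8,((P:3/8,V:37/8):41/12,Q:61/12):9/8):69/16,T:69/16)
total length: 237/8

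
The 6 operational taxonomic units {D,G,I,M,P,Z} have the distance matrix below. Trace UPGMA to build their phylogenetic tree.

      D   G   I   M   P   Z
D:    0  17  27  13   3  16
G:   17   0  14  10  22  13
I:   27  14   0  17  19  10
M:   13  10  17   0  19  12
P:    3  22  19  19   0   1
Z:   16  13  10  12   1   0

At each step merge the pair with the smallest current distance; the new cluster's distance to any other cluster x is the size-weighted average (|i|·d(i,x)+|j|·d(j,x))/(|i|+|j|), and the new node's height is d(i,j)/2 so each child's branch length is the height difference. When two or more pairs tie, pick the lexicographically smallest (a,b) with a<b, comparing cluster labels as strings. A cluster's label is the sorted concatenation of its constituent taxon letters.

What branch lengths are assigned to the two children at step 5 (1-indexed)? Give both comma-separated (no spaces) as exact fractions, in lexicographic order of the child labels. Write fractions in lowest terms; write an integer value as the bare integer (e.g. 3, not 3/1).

step 1: merge (P,Z) at d=1; branch lengths P→1/2, Z→1/2; new cluster PZ
  updated: d(D,PZ)=19/2, d(G,PZ)=35/2, d(I,PZ)=29/2, d(M,PZ)=31/2
step 2: merge (D,PZ) at d=19/2; branch lengths D→19/4, PZ→17/4; new cluster DPZ
  updated: d(DPZ,G)=52/3, d(DPZ,I)=56/3, d(DPZ,M)=44/3
step 3: merge (G,M) at d=10; branch lengths G→5, M→5; new cluster GM
  updated: d(DPZ,GM)=16, d(GM,I)=31/2
step 4: merge (GM,I) at d=31/2; branch lengths GM→11/4, I→31/4; new cluster GIM
  updated: d(DPZ,GIM)=152/9
step 5: merge (DPZ,GIM) at d=152/9; branch lengths DPZ→133/36, GIM→25/36; new cluster DGIMPZ
final tree: ((D:19/4,(P:1/2,Z:1/2):17/4):133/36,((G:5,M:5):11/4,I:31/4):25/36)
total length: 314/9

133/36,25/36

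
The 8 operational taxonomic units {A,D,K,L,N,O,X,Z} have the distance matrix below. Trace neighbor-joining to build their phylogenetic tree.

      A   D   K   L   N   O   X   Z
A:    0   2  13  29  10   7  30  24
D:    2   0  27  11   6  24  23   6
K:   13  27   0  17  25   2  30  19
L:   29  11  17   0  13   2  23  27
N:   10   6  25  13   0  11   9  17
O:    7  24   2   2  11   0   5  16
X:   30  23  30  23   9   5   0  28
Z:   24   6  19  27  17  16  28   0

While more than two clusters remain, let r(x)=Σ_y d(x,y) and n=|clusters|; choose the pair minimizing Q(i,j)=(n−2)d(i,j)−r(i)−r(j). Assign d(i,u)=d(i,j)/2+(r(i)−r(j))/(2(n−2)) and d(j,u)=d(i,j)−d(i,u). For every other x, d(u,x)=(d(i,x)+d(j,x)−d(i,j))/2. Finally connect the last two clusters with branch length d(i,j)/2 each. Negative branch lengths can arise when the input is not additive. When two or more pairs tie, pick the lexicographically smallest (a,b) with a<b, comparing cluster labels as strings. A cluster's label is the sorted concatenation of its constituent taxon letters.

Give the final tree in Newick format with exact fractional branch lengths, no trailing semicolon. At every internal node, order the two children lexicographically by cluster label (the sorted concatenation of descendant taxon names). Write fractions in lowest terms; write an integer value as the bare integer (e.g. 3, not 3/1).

((((((A:7/3,D:-1/3):161/32,Z:287/32):53/16,(N:13/20,X:167/20):73/16):145/32,L:201/32):71/32,K:245/32):-181/64,O:-181/64)

1. join A+D (d=2, Q=-202) ⇒ AD; edges |A|=7/3, |D|=-1/3
  updated: d(AD,K)=19, d(AD,L)=19, d(AD,N)=7, d(AD,O)=29/2, d(AD,X)=51/2, d(AD,Z)=14
2. join N+X (d=9, Q=-315/2) ⇒ NX; edges |N|=13/20, |X|=167/20
  updated: d(AD,NX)=47/4, d(K,NX)=23, d(L,NX)=27/2, d(NX,O)=7/2, d(NX,Z)=18
3. join AD+Z (d=14, Q=-465/4) ⇒ ADZ; edges |AD|=161/32, |Z|=287/32
  updated: d(ADZ,K)=12, d(ADZ,L)=16, d(ADZ,NX)=63/8, d(ADZ,O)=33/4
4. join ADZ+NX (d=63/8, Q=-547/8) ⇒ ADNXZ; edges |ADZ|=53/16, |NX|=73/16
  updated: d(ADNXZ,K)=217/16, d(ADNXZ,L)=173/16, d(ADNXZ,O)=31/16
5. join ADNXZ+L (d=173/16, Q=-69/2) ⇒ ADLNXZ; edges |ADNXZ|=145/32, |L|=201/32
  updated: d(ADLNXZ,K)=79/8, d(ADLNXZ,O)=-55/16
6. join ADLNXZ+K (d=79/8, Q=-135/16) ⇒ ADKLNXZ; edges |ADLNXZ|=71/32, |K|=245/32
  updated: d(ADKLNXZ,O)=-181/32
7. join ADKLNXZ+O (d=-181/32) ⇒ ADKLNOXZ; edges |ADKLNXZ|=-181/64, |O|=-181/64
final tree: ((((((A:7/3,D:-1/3):161/32,Z:287/32):53/16,(N:13/20,X:167/20):73/16):145/32,L:201/32):71/32,K:245/32):-181/64,O:-181/64)
total length: 1533/32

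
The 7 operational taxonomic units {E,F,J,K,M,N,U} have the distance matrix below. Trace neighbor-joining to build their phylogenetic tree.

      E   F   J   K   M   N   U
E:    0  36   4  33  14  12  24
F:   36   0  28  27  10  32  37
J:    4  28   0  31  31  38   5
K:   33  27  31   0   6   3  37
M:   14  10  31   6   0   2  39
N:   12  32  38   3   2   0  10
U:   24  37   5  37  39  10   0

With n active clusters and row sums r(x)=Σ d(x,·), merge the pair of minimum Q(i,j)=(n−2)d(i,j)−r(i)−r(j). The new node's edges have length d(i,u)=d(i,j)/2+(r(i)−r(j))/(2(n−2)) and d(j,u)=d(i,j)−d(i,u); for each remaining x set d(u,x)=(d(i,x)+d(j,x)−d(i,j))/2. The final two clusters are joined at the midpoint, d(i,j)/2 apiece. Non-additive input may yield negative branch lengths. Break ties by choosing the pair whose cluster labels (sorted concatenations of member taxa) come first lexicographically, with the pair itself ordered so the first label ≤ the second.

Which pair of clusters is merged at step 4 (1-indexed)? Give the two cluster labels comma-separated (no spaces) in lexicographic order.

EJU,FM

iteration 1: select J,U (d=5, Q=-264); attach at lengths (1, 4); label the merged cluster JU
  updated: d(E,JU)=23/2, d(F,JU)=30, d(JU,K)=63/2, d(JU,M)=65/2, d(JU,N)=43/2
iteration 2: select E,JU (d=23/2, Q=-375/2); attach at lengths (51/16, 133/16); label the merged cluster EJU
  updated: d(EJU,F)=109/4, d(EJU,K)=53/2, d(EJU,M)=35/2, d(EJU,N)=11
iteration 3: select F,M (d=10, Q=-407/4); attach at lengths (121/8, -41/8); label the merged cluster FM
  updated: d(EJU,FM)=139/8, d(FM,K)=23/2, d(FM,N)=12
iteration 4: select EJU,FM (d=139/8, Q=-61); attach at lengths (195/16, 83/16); label the merged cluster EFJMU
  updated: d(EFJMU,K)=165/16, d(EFJMU,N)=45/16
iteration 5: select EFJMU,K (d=165/16, Q=-129/8); attach at lengths (81/16, 21/4); label the merged cluster EFJKMU
  updated: d(EFJKMU,N)=-9/4
iteration 6: select EFJKMU,N (d=-9/4); attach at lengths (-9/8, -9/8); label the merged cluster EFJKMNU
final tree: ((((E:51/16,(J:1,U:4):133/16):195/16,(F:121/8,M:-41/8):83/16):81/16,K:21/4):-9/8,N:-9/8)
total length: 831/16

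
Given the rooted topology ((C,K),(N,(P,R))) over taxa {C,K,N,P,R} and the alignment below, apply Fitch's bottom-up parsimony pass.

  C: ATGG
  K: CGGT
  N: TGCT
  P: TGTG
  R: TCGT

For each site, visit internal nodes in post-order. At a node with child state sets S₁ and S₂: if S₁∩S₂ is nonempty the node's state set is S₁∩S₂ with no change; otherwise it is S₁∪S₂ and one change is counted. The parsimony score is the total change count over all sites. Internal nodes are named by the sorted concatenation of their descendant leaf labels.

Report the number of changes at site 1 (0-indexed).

2

CK@0: {A} ∪ {C} = {A,C} (union, +1)
PR@0: {T} ∩ {T} = {T} (intersection, +0)
NPR@0: {T} ∩ {T} = {T} (intersection, +0)
CKNPR@0: {A,C} ∪ {T} = {A,C,T} (union, +1)
CK@1: {T} ∪ {G} = {G,T} (union, +1)
PR@1: {G} ∪ {C} = {C,G} (union, +1)
NPR@1: {G} ∩ {C,G} = {G} (intersection, +0)
CKNPR@1: {G,T} ∩ {G} = {G} (intersection, +0)
CK@2: {G} ∩ {G} = {G} (intersection, +0)
PR@2: {T} ∪ {G} = {G,T} (union, +1)
NPR@2: {C} ∪ {G,T} = {C,G,T} (union, +1)
CKNPR@2: {G} ∩ {C,G,T} = {G} (intersection, +0)
CK@3: {G} ∪ {T} = {G,T} (union, +1)
PR@3: {G} ∪ {T} = {G,T} (union, +1)
NPR@3: {T} ∩ {G,T} = {T} (intersection, +0)
CKNPR@3: {G,T} ∩ {T} = {T} (intersection, +0)
per-site changes: [2, 2, 2, 2]; total = 8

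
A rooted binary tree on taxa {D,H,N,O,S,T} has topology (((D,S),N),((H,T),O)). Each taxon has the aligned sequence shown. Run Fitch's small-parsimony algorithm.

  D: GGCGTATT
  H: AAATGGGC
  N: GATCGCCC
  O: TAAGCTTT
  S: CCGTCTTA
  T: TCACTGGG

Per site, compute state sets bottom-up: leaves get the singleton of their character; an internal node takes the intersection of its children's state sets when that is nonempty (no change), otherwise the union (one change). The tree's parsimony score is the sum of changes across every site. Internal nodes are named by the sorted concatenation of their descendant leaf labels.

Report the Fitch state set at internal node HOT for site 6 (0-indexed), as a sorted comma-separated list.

site 0, node DS: D={G} ∪ S={C} → {C,G} (+1)
site 0, node DNS: DS={C,G} ∩ N={G} → {G} (+0)
site 0, node HT: H={A} ∪ T={T} → {A,T} (+1)
site 0, node HOT: HT={A,T} ∩ O={T} → {T} (+0)
site 0, node DHNOST: DNS={G} ∪ HOT={T} → {G,T} (+1)
site 1, node DS: D={G} ∪ S={C} → {C,G} (+1)
site 1, node DNS: DS={C,G} ∪ N={A} → {A,C,G} (+1)
site 1, node HT: H={A} ∪ T={C} → {A,C} (+1)
site 1, node HOT: HT={A,C} ∩ O={A} → {A} (+0)
site 1, node DHNOST: DNS={A,C,G} ∩ HOT={A} → {A} (+0)
site 2, node DS: D={C} ∪ S={G} → {C,G} (+1)
site 2, node DNS: DS={C,G} ∪ N={T} → {C,G,T} (+1)
site 2, node HT: H={A} ∩ T={A} → {A} (+0)
site 2, node HOT: HT={A} ∩ O={A} → {A} (+0)
site 2, node DHNOST: DNS={C,G,T} ∪ HOT={A} → {A,C,G,T} (+1)
site 3, node DS: D={G} ∪ S={T} → {G,T} (+1)
site 3, node DNS: DS={G,T} ∪ N={C} → {C,G,T} (+1)
site 3, node HT: H={T} ∪ T={C} → {C,T} (+1)
site 3, node HOT: HT={C,T} ∪ O={G} → {C,G,T} (+1)
site 3, node DHNOST: DNS={C,G,T} ∩ HOT={C,G,T} → {C,G,T} (+0)
site 4, node DS: D={T} ∪ S={C} → {C,T} (+1)
site 4, node DNS: DS={C,T} ∪ N={G} → {C,G,T} (+1)
site 4, node HT: H={G} ∪ T={T} → {G,T} (+1)
site 4, node HOT: HT={G,T} ∪ O={C} → {C,G,T} (+1)
site 4, node DHNOST: DNS={C,G,T} ∩ HOT={C,G,T} → {C,G,T} (+0)
site 5, node DS: D={A} ∪ S={T} → {A,T} (+1)
site 5, node DNS: DS={A,T} ∪ N={C} → {A,C,T} (+1)
site 5, node HT: H={G} ∩ T={G} → {G} (+0)
site 5, node HOT: HT={G} ∪ O={T} → {G,T} (+1)
site 5, node DHNOST: DNS={A,C,T} ∩ HOT={G,T} → {T} (+0)
site 6, node DS: D={T} ∩ S={T} → {T} (+0)
site 6, node DNS: DS={T} ∪ N={C} → {C,T} (+1)
site 6, node HT: H={G} ∩ T={G} → {G} (+0)
site 6, node HOT: HT={G} ∪ O={T} → {G,T} (+1)
site 6, node DHNOST: DNS={C,T} ∩ HOT={G,T} → {T} (+0)
site 7, node DS: D={T} ∪ S={A} → {A,T} (+1)
site 7, node DNS: DS={A,T} ∪ N={C} → {A,C,T} (+1)
site 7, node HT: H={C} ∪ T={G} → {C,G} (+1)
site 7, node HOT: HT={C,G} ∪ O={T} → {C,G,T} (+1)
site 7, node DHNOST: DNS={A,C,T} ∩ HOT={C,G,T} → {C,T} (+0)
per-site changes: [3, 3, 3, 4, 4, 3, 2, 4]; total = 26

G,T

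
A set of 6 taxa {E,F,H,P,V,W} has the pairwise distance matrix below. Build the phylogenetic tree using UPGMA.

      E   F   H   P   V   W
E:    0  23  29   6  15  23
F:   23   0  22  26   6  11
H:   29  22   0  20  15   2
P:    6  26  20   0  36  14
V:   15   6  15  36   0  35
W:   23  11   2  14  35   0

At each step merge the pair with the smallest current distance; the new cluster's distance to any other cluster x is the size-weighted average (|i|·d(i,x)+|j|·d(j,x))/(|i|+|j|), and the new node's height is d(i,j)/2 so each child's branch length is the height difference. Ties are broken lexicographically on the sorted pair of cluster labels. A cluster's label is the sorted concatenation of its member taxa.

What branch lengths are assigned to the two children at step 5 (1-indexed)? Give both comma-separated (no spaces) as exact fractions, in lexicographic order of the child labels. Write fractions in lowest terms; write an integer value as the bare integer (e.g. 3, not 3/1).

69/8,5/4

1. join H+W (d=2) ⇒ HW; edges |H|=1, |W|=1
  updated: d(E,HW)=26, d(F,HW)=33/2, d(HW,P)=17, d(HW,V)=25
2. join E+P (d=6) ⇒ EP; edges |E|=3, |P|=3
  updated: d(EP,F)=49/2, d(EP,HW)=43/2, d(EP,V)=51/2
3. join F+V (d=6) ⇒ FV; edges |F|=3, |V|=3
  updated: d(EP,FV)=25, d(FV,HW)=83/4
4. join FV+HW (d=83/4) ⇒ FHVW; edges |FV|=59/8, |HW|=75/8
  updated: d(EP,FHVW)=93/4
5. join EP+FHVW (d=93/4) ⇒ EFHPVW; edges |EP|=69/8, |FHVW|=5/4
final tree: ((E:3,P:3):69/8,((F:3,V:3):59/8,(H:1,W:1):75/8):5/4)
total length: 325/8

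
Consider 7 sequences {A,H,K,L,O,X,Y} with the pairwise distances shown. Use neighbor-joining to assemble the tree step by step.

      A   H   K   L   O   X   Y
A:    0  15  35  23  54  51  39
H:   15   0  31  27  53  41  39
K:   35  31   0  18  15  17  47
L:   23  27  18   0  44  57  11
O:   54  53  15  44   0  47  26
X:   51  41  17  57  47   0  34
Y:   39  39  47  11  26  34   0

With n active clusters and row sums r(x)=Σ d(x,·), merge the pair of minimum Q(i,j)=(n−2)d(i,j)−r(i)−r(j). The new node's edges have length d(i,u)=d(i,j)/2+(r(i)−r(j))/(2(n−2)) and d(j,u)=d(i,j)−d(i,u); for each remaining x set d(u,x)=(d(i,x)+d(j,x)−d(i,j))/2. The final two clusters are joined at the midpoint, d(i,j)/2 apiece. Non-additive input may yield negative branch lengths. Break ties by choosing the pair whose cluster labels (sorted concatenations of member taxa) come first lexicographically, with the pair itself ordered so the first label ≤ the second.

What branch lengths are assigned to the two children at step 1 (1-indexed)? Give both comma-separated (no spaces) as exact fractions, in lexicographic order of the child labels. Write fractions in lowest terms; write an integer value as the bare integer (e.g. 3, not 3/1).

43/5,32/5

iteration 1: select A,H (d=15, Q=-348); attach at lengths (43/5, 32/5); label the merged cluster AH
  updated: d(AH,K)=51/2, d(AH,L)=35/2, d(AH,O)=46, d(AH,X)=77/2, d(AH,Y)=63/2
iteration 2: select L,Y (d=11, Q=-253); attach at lengths (21/4, 23/4); label the merged cluster LY
  updated: d(AH,LY)=19, d(K,LY)=27, d(LY,O)=59/2, d(LY,X)=40
iteration 3: select AH,LY (d=19, Q=-375/2); attach at lengths (47/4, 29/4); label the merged cluster AHLY
  updated: d(AHLY,K)=67/4, d(AHLY,O)=113/4, d(AHLY,X)=119/4
iteration 4: select AHLY,X (d=119/4, Q=-109); attach at lengths (81/8, 157/8); label the merged cluster AHLXY
  updated: d(AHLXY,K)=2, d(AHLXY,O)=91/4
iteration 5: select AHLXY,K (d=2, Q=-159/4); attach at lengths (39/8, -23/8); label the merged cluster AHKLXY
  updated: d(AHKLXY,O)=143/8
iteration 6: select AHKLXY,O (d=143/8); attach at lengths (143/16, 143/16); label the merged cluster AHKLOXY
final tree: (((((A:43/5,H:32/5):47/4,(L:21/4,Y:23/4):29/4):81/8,X:157/8):39/8,K:-23/8):143/16,O:143/16)
total length: 757/8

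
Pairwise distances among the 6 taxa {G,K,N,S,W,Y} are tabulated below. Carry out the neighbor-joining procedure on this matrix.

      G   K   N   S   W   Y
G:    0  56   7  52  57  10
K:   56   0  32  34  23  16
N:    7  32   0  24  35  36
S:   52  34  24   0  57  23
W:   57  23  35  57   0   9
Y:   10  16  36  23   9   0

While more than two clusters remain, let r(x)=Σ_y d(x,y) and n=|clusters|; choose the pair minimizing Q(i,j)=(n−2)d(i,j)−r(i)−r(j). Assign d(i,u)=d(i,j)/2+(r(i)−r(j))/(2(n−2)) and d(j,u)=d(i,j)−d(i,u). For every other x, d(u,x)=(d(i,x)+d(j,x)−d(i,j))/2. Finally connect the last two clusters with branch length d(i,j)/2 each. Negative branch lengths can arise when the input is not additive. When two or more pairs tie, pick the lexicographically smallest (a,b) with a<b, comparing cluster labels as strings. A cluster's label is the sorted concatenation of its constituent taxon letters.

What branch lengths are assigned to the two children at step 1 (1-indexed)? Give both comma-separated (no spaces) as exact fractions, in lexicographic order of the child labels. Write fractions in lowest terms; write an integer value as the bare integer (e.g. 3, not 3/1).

iteration 1: select G,N (d=7, Q=-288); attach at lengths (19/2, -5/2); label the merged cluster GN
  updated: d(GN,K)=81/2, d(GN,S)=69/2, d(GN,W)=85/2, d(GN,Y)=39/2
iteration 2: select GN,S (d=69/2, Q=-182); attach at lengths (46/3, 115/6); label the merged cluster GNS
  updated: d(GNS,K)=20, d(GNS,W)=65/2, d(GNS,Y)=4
iteration 3: select GNS,Y (d=4, Q=-155/2); attach at lengths (71/8, -39/8); label the merged cluster GNSY
  updated: d(GNSY,K)=16, d(GNSY,W)=75/4
iteration 4: select GNSY,K (d=16, Q=-231/4); attach at lengths (47/8, 81/8); label the merged cluster GKNSY
  updated: d(GKNSY,W)=103/8
iteration 5: select GKNSY,W (d=103/8); attach at lengths (103/16, 103/16); label the merged cluster GKNSWY
final tree: (((((G:19/2,N:-5/2):46/3,S:115/6):71/8,Y:-39/8):47/8,K:81/8):103/16,W:103/16)
total length: 595/8

19/2,-5/2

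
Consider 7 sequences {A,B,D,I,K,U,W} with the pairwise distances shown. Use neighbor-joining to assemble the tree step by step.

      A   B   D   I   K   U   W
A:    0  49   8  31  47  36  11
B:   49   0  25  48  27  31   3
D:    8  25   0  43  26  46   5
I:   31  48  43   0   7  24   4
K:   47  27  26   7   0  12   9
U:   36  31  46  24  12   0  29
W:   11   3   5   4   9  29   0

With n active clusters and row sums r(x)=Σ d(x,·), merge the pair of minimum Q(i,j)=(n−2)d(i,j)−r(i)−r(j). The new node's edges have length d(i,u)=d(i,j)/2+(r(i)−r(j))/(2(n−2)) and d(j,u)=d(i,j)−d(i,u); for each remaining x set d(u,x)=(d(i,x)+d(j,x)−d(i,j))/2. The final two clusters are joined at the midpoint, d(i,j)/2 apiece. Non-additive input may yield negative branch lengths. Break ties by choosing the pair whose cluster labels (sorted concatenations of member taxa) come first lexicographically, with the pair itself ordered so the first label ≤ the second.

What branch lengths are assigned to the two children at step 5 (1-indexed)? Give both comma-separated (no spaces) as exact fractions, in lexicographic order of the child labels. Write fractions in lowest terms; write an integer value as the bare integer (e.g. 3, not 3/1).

step 1: merge (A,D) at d=8, Q=-295; branch lengths A→69/10, D→11/10; new cluster AD
  updated: d(AD,B)=33, d(AD,I)=33, d(AD,K)=65/2, d(AD,U)=37, d(AD,W)=4
step 2: merge (B,W) at d=3, Q=-179; branch lengths B→105/8, W→-81/8; new cluster BW
  updated: d(AD,BW)=17, d(BW,I)=49/2, d(BW,K)=33/2, d(BW,U)=57/2
step 3: merge (AD,BW) at d=17, Q=-155; branch lengths AD→14, BW→3; new cluster ABDW
  updated: d(ABDW,I)=81/4, d(ABDW,K)=16, d(ABDW,U)=97/4
step 4: merge (ABDW,U) at d=97/4, Q=-289/4; branch lengths ABDW→195/16, U→193/16; new cluster ABDUW
  updated: d(ABDUW,I)=10, d(ABDUW,K)=15/8
step 5: merge (ABDUW,I) at d=10, Q=-151/8; branch lengths ABDUW→39/16, I→121/16; new cluster ABDIUW
  updated: d(ABDIUW,K)=-9/16
step 6: merge (ABDIUW,K) at d=-9/16; branch lengths ABDIUW→-9/32, K→-9/32; new cluster ABDIKUW
final tree: (((((A:69/10,D:11/10):14,(B:105/8,W:-81/8):3):195/16,U:193/16):39/16,I:121/16):-9/32,K:-9/32)
total length: 987/16

39/16,121/16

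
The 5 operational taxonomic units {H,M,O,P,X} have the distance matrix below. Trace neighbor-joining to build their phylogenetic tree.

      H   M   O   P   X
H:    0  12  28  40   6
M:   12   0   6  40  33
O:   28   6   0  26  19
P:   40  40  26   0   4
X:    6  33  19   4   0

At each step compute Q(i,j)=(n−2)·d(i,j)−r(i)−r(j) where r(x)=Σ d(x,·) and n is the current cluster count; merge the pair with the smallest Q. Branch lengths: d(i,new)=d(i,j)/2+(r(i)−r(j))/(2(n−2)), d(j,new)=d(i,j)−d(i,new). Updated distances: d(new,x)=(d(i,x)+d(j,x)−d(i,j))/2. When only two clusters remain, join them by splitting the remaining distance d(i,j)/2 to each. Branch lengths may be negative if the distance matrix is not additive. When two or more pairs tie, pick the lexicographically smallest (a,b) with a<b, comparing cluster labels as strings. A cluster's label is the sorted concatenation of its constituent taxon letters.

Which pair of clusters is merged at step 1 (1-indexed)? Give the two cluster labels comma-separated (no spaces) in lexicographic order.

P,X

step 1: merge (P,X) at d=4, Q=-160; branch lengths P→10, X→-6; new cluster PX
  updated: d(H,PX)=21, d(M,PX)=69/2, d(O,PX)=41/2
step 2: merge (H,PX) at d=21, Q=-95; branch lengths H→27/4, PX→57/4; new cluster HPX
  updated: d(HPX,M)=51/4, d(HPX,O)=55/4
step 3: merge (HPX,M) at d=51/4, Q=-65/2; branch lengths HPX→41/4, M→5/2; new cluster HMPX
  updated: d(HMPX,O)=7/2
step 4: merge (HMPX,O) at d=7/2; branch lengths HMPX→7/4, O→7/4; new cluster HMOPX
final tree: (((H:27/4,(P:10,X:-6):57/4):41/4,M:5/2):7/4,O:7/4)
total length: 165/4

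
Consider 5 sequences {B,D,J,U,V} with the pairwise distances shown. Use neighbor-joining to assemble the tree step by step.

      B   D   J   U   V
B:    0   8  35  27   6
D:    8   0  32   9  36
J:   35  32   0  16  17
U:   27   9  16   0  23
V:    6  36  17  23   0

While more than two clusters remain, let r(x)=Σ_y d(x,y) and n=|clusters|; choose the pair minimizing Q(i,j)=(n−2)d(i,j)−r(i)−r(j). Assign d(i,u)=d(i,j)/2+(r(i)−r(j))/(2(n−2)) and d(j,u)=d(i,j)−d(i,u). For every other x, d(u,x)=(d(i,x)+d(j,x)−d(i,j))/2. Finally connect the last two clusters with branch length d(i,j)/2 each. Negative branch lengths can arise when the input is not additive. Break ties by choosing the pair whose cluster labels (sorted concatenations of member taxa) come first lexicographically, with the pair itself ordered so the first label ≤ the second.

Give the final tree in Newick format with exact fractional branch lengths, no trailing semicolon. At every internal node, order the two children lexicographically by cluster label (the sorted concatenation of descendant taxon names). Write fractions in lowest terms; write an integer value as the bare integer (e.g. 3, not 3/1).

1. join B+V (d=6, Q=-140) ⇒ BV; edges |B|=2, |V|=4
  updated: d(BV,D)=19, d(BV,J)=23, d(BV,U)=22
2. join BV+J (d=23, Q=-89) ⇒ BJV; edges |BV|=39/4, |J|=53/4
  updated: d(BJV,D)=14, d(BJV,U)=15/2
3. join BJV+D (d=14, Q=-61/2) ⇒ BDJV; edges |BJV|=25/4, |D|=31/4
  updated: d(BDJV,U)=5/4
4. join BDJV+U (d=5/4) ⇒ BDJUV; edges |BDJV|=5/8, |U|=5/8
final tree: ((((B:2,V:4):39/4,J:53/4):25/4,D:31/4):5/8,U:5/8)
total length: 177/4

((((B:2,V:4):39/4,J:53/4):25/4,D:31/4):5/8,U:5/8)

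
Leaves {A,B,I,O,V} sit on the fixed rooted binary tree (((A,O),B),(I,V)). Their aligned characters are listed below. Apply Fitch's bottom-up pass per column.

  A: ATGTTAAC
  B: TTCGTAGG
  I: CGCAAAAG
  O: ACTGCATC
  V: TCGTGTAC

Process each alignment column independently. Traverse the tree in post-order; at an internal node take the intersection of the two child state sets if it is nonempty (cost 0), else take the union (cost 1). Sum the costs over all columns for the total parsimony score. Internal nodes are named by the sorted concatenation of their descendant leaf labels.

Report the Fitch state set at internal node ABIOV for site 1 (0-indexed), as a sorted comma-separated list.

AO@0: {A} ∩ {A} = {A} (intersection, +0)
ABO@0: {A} ∪ {T} = {A,T} (union, +1)
IV@0: {C} ∪ {T} = {C,T} (union, +1)
ABIOV@0: {A,T} ∩ {C,T} = {T} (intersection, +0)
AO@1: {T} ∪ {C} = {C,T} (union, +1)
ABO@1: {C,T} ∩ {T} = {T} (intersection, +0)
IV@1: {G} ∪ {C} = {C,G} (union, +1)
ABIOV@1: {T} ∪ {C,G} = {C,G,T} (union, +1)
AO@2: {G} ∪ {T} = {G,T} (union, +1)
ABO@2: {G,T} ∪ {C} = {C,G,T} (union, +1)
IV@2: {C} ∪ {G} = {C,G} (union, +1)
ABIOV@2: {C,G,T} ∩ {C,G} = {C,G} (intersection, +0)
AO@3: {T} ∪ {G} = {G,T} (union, +1)
ABO@3: {G,T} ∩ {G} = {G} (intersection, +0)
IV@3: {A} ∪ {T} = {A,T} (union, +1)
ABIOV@3: {G} ∪ {A,T} = {A,G,T} (union, +1)
AO@4: {T} ∪ {C} = {C,T} (union, +1)
ABO@4: {C,T} ∩ {T} = {T} (intersection, +0)
IV@4: {A} ∪ {G} = {A,G} (union, +1)
ABIOV@4: {T} ∪ {A,G} = {A,G,T} (union, +1)
AO@5: {A} ∩ {A} = {A} (intersection, +0)
ABO@5: {A} ∩ {A} = {A} (intersection, +0)
IV@5: {A} ∪ {T} = {A,T} (union, +1)
ABIOV@5: {A} ∩ {A,T} = {A} (intersection, +0)
AO@6: {A} ∪ {T} = {A,T} (union, +1)
ABO@6: {A,T} ∪ {G} = {A,G,T} (union, +1)
IV@6: {A} ∩ {A} = {A} (intersection, +0)
ABIOV@6: {A,G,T} ∩ {A} = {A} (intersection, +0)
AO@7: {C} ∩ {C} = {C} (intersection, +0)
ABO@7: {C} ∪ {G} = {C,G} (union, +1)
IV@7: {G} ∪ {C} = {C,G} (union, +1)
ABIOV@7: {C,G} ∩ {C,G} = {C,G} (intersection, +0)
per-site changes: [2, 3, 3, 3, 3, 1, 2, 2]; total = 19

C,G,T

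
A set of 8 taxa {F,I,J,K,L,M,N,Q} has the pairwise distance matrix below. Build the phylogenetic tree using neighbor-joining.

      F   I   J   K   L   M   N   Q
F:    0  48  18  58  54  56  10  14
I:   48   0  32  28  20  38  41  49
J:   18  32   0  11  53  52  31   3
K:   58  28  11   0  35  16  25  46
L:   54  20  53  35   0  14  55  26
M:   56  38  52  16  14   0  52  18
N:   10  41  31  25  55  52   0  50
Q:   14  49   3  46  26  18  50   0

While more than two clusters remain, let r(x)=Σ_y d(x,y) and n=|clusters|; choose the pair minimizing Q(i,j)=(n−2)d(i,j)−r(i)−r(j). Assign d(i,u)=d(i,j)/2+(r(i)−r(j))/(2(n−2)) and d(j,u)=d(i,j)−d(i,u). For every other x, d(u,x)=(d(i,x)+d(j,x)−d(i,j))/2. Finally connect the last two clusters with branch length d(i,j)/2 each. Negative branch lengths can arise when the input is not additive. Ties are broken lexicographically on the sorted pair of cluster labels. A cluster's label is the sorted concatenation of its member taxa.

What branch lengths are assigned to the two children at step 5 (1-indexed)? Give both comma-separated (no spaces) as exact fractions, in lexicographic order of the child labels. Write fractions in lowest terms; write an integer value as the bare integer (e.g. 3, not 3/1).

193/16,141/16

step 1: merge (F,N) at d=10, Q=-462; branch lengths F→9/2, N→11/2; new cluster FN
  updated: d(FN,I)=79/2, d(FN,J)=39/2, d(FN,K)=73/2, d(FN,L)=99/2, d(FN,M)=49, d(FN,Q)=27
step 2: merge (J,Q) at d=3, Q=-649/2; branch lengths J→33/20, Q→27/20; new cluster JQ
  updated: d(FN,JQ)=87/4, d(I,JQ)=39, d(JQ,K)=27, d(JQ,L)=38, d(JQ,M)=67/2
step 3: merge (FN,JQ) at d=87/4, Q=-537/2; branch lengths FN→31/2, JQ→25/4; new cluster FJNQ
  updated: d(FJNQ,I)=227/8, d(FJNQ,K)=167/8, d(FJNQ,L)=263/8, d(FJNQ,M)=243/8
step 4: merge (L,M) at d=14, Q=-633/4; branch lengths L→91/12, M→77/12; new cluster LM
  updated: d(FJNQ,LM)=197/8, d(I,LM)=22, d(K,LM)=37/2
step 5: merge (FJNQ,K) at d=167/8, Q=-199/2; branch lengths FJNQ→193/16, K→141/16; new cluster FJKNQ
  updated: d(FJKNQ,I)=71/4, d(FJKNQ,LM)=89/8
step 6: merge (FJKNQ,I) at d=71/4, Q=-407/8; branch lengths FJKNQ→55/16, I→229/16; new cluster FIJKNQ
  updated: d(FIJKNQ,LM)=123/16
step 7: merge (FIJKNQ,LM) at d=123/16; branch lengths FIJKNQ→123/32, LM→123/32; new cluster FIJKLMNQ
final tree: (((((F:9/2,N:11/2):31/2,(J:33/20,Q:27/20):25/4):193/16,K:141/16):55/16,I:229/16):123/32,(L:91/12,M:77/12):123/32)
total length: 1521/16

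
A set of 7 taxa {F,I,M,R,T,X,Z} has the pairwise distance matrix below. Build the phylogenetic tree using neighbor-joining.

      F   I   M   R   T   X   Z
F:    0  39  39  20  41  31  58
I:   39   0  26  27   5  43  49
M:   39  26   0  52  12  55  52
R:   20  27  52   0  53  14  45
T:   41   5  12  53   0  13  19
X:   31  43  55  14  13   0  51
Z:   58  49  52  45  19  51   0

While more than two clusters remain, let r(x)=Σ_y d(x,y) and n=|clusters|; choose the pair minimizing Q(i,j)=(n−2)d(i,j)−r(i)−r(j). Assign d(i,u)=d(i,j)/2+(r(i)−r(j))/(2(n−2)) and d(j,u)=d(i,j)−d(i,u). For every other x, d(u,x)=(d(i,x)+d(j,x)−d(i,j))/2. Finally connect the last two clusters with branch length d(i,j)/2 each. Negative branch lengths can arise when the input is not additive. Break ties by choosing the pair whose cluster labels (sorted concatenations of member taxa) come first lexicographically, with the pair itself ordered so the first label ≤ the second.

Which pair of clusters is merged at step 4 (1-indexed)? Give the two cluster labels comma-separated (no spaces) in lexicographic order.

iteration 1: select R,X (d=14, Q=-348); attach at lengths (37/5, 33/5); label the merged cluster RX
  updated: d(F,RX)=37/2, d(I,RX)=28, d(M,RX)=93/2, d(RX,T)=26, d(RX,Z)=41
iteration 2: select F,RX (d=37/2, Q=-563/2); attach at lengths (219/16, 77/16); label the merged cluster FRX
  updated: d(FRX,I)=97/4, d(FRX,M)=67/2, d(FRX,T)=97/4, d(FRX,Z)=161/4
iteration 3: select T,Z (d=19, Q=-327/2); attach at lengths (-43/6, 157/6); label the merged cluster TZ
  updated: d(FRX,TZ)=91/4, d(I,TZ)=35/2, d(M,TZ)=45/2
iteration 4: select FRX,I (d=97/4, Q=-399/4); attach at lengths (245/16, 143/16); label the merged cluster FIRX
  updated: d(FIRX,M)=141/8, d(FIRX,TZ)=8
iteration 5: select FIRX,M (d=141/8, Q=-385/8); attach at lengths (25/16, 257/16); label the merged cluster FIMRX
  updated: d(FIMRX,TZ)=103/16
iteration 6: select FIMRX,TZ (d=103/16); attach at lengths (103/32, 103/32); label the merged cluster FIMRTXZ
final tree: ((((F:219/16,(R:37/5,X:33/5):77/16):245/16,I:143/16):25/16,M:257/16):103/32,(T:-43/6,Z:157/6):103/32)
total length: 1597/16

FRX,I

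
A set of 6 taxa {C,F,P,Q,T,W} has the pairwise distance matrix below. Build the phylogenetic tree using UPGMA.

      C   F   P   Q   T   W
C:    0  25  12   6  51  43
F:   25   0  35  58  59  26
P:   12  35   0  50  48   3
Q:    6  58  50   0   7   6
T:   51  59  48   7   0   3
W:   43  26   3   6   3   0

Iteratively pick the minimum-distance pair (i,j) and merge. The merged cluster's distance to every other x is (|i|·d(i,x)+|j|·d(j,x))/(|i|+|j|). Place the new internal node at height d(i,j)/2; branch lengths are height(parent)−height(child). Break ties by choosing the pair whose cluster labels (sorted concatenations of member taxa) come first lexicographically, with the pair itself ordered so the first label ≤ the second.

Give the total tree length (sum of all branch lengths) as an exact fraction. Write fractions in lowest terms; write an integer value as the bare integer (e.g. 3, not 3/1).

1079/15

step 1: merge (P,W) at d=3; branch lengths P→3/2, W→3/2; new cluster PW
  updated: d(C,PW)=55/2, d(F,PW)=61/2, d(PW,Q)=28, d(PW,T)=51/2
step 2: merge (C,Q) at d=6; branch lengths C→3, Q→3; new cluster CQ
  updated: d(CQ,F)=83/2, d(CQ,PW)=111/4, d(CQ,T)=29
step 3: merge (PW,T) at d=51/2; branch lengths PW→45/4, T→51/4; new cluster PTW
  updated: d(CQ,PTW)=169/6, d(F,PTW)=40
step 4: merge (CQ,PTW) at d=169/6; branch lengths CQ→133/12, PTW→4/3; new cluster CPQTW
  updated: d(CPQTW,F)=203/5
step 5: merge (CPQTW,F) at d=203/5; branch lengths CPQTW→373/60, F→203/10; new cluster CFPQTW
final tree: (((C:3,Q:3):133/12,((P:3/2,W:3/2):45/4,T:51/4):4/3):373/60,F:203/10)
total length: 1079/15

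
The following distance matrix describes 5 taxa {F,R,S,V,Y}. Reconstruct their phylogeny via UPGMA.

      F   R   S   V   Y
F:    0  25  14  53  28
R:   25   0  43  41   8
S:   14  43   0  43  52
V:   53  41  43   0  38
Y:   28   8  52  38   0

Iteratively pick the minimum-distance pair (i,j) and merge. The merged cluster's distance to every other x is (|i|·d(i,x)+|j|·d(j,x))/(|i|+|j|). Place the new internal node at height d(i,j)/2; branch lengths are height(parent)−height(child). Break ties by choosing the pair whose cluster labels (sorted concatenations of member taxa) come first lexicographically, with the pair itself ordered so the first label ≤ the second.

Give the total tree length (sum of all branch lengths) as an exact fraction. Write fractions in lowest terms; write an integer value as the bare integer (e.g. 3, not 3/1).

293/4

iteration 1: select R,Y (d=8); attach at lengths (4, 4); label the merged cluster RY
  updated: d(F,RY)=53/2, d(RY,S)=95/2, d(RY,V)=79/2
iteration 2: select F,S (d=14); attach at lengths (7, 7); label the merged cluster FS
  updated: d(FS,RY)=37, d(FS,V)=48
iteration 3: select FS,RY (d=37); attach at lengths (23/2, 29/2); label the merged cluster FRSY
  updated: d(FRSY,V)=175/4
iteration 4: select FRSY,V (d=175/4); attach at lengths (27/8, 175/8); label the merged cluster FRSVY
final tree: (((F:7,S:7):23/2,(R:4,Y:4):29/2):27/8,V:175/8)
total length: 293/4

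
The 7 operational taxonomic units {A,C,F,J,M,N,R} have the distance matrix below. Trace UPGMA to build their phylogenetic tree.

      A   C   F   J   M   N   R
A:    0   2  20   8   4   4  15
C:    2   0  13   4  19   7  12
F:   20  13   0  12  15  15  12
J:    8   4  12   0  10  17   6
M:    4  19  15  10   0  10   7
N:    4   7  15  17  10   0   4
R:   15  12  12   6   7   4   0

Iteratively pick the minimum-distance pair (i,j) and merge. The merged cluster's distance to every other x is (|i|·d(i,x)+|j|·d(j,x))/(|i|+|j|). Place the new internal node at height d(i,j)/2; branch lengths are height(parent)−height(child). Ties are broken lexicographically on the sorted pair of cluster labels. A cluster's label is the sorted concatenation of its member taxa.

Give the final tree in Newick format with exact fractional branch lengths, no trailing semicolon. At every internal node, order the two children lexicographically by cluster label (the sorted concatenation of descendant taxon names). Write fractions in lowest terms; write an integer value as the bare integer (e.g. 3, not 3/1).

1. join A+C (d=2) ⇒ AC; edges |A|=1, |C|=1
  updated: d(AC,F)=33/2, d(AC,J)=6, d(AC,M)=23/2, d(AC,N)=11/2, d(AC,R)=27/2
2. join N+R (d=4) ⇒ NR; edges |N|=2, |R|=2
  updated: d(AC,NR)=19/2, d(F,NR)=27/2, d(J,NR)=23/2, d(M,NR)=17/2
3. join AC+J (d=6) ⇒ ACJ; edges |AC|=2, |J|=3
  updated: d(ACJ,F)=15, d(ACJ,M)=11, d(ACJ,NR)=61/6
4. join M+NR (d=17/2) ⇒ MNR; edges |M|=17/4, |NR|=9/4
  updated: d(ACJ,MNR)=94/9, d(F,MNR)=14
5. join ACJ+MNR (d=94/9) ⇒ ACJMNR; edges |ACJ|=20/9, |MNR|=35/36
  updated: d(ACJMNR,F)=29/2
6. join ACJMNR+F (d=29/2) ⇒ ACFJMNR; edges |ACJMNR|=73/36, |F|=29/4
final tree: ((((A:1,C:1):2,J:3):20/9,(M:17/4,(N:2,R:2):9/4):35/36):73/36,F:29/4)
total length: 1079/36

((((A:1,C:1):2,J:3):20/9,(M:17/4,(N:2,R:2):9/4):35/36):73/36,F:29/4)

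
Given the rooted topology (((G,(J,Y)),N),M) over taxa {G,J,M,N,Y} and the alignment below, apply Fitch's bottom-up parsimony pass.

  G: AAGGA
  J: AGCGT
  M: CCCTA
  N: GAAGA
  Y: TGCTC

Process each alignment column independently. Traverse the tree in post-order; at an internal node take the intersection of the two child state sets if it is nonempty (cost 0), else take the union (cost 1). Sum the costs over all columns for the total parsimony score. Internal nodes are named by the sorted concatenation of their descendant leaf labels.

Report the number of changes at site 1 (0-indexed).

2

JY@0: {A} ∪ {T} = {A,T} (union, +1)
GJY@0: {A} ∩ {A,T} = {A} (intersection, +0)
GJNY@0: {A} ∪ {G} = {A,G} (union, +1)
GJMNY@0: {A,G} ∪ {C} = {A,C,G} (union, +1)
JY@1: {G} ∩ {G} = {G} (intersection, +0)
GJY@1: {A} ∪ {G} = {A,G} (union, +1)
GJNY@1: {A,G} ∩ {A} = {A} (intersection, +0)
GJMNY@1: {A} ∪ {C} = {A,C} (union, +1)
JY@2: {C} ∩ {C} = {C} (intersection, +0)
GJY@2: {G} ∪ {C} = {C,G} (union, +1)
GJNY@2: {C,G} ∪ {A} = {A,C,G} (union, +1)
GJMNY@2: {A,C,G} ∩ {C} = {C} (intersection, +0)
JY@3: {G} ∪ {T} = {G,T} (union, +1)
GJY@3: {G} ∩ {G,T} = {G} (intersection, +0)
GJNY@3: {G} ∩ {G} = {G} (intersection, +0)
GJMNY@3: {G} ∪ {T} = {G,T} (union, +1)
JY@4: {T} ∪ {C} = {C,T} (union, +1)
GJY@4: {A} ∪ {C,T} = {A,C,T} (union, +1)
GJNY@4: {A,C,T} ∩ {A} = {A} (intersection, +0)
GJMNY@4: {A} ∩ {A} = {A} (intersection, +0)
per-site changes: [3, 2, 2, 2, 2]; total = 11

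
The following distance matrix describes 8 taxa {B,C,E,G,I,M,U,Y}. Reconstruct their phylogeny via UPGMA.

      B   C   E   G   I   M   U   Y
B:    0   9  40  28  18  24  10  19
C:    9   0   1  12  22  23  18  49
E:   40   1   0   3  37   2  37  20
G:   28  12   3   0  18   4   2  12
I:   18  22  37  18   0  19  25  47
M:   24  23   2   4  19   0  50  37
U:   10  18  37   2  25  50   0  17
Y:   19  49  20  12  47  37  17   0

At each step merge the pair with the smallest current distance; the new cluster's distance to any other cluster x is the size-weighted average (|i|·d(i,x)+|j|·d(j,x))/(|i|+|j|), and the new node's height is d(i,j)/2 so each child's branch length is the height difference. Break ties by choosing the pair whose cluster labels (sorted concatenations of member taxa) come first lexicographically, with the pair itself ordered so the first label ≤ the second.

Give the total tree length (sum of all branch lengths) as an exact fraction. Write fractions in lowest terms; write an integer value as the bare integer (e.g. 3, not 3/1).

1233/20

step 1: merge (C,E) at d=1; branch lengths C→1/2, E→1/2; new cluster CE
  updated: d(B,CE)=49/2, d(CE,G)=15/2, d(CE,I)=59/2, d(CE,M)=25/2, d(CE,U)=55/2, d(CE,Y)=69/2
step 2: merge (G,U) at d=2; branch lengths G→1, U→1; new cluster GU
  updated: d(B,GU)=19, d(CE,GU)=35/2, d(GU,I)=43/2, d(GU,M)=27, d(GU,Y)=29/2
step 3: merge (CE,M) at d=25/2; branch lengths CE→23/4, M→25/4; new cluster CEM
  updated: d(B,CEM)=73/3, d(CEM,GU)=62/3, d(CEM,I)=26, d(CEM,Y)=106/3
step 4: merge (GU,Y) at d=29/2; branch lengths GU→25/4, Y→29/4; new cluster GUY
  updated: d(B,GUY)=19, d(CEM,GUY)=230/9, d(GUY,I)=30
step 5: merge (B,I) at d=18; branch lengths B→9, I→9; new cluster BI
  updated: d(BI,CEM)=151/6, d(BI,GUY)=49/2
step 6: merge (BI,GUY) at d=49/2; branch lengths BI→13/4, GUY→5; new cluster BGIUY
  updated: d(BGIUY,CEM)=127/5
step 7: merge (BGIUY,CEM) at d=127/5; branch lengths BGIUY→9/20, CEM→129/20; new cluster BCEGIMUY
final tree: (((B:9,I:9):13/4,((G:1,U:1):25/4,Y:29/4):5):9/20,((C:1/2,E:1/2):23/4,M:25/4):129/20)
total length: 1233/20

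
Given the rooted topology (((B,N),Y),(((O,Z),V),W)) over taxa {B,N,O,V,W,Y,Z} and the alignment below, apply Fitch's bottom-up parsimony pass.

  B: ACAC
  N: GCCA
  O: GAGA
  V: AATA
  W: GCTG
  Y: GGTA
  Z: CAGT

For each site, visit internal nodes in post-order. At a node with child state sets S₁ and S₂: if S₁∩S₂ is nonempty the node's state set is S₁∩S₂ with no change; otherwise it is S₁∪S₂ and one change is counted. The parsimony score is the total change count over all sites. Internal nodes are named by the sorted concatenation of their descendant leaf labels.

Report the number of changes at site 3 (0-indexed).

BN@0: {A} ∪ {G} = {A,G} (union, +1)
BNY@0: {A,G} ∩ {G} = {G} (intersection, +0)
OZ@0: {G} ∪ {C} = {C,G} (union, +1)
OVZ@0: {C,G} ∪ {A} = {A,C,G} (union, +1)
OVWZ@0: {A,C,G} ∩ {G} = {G} (intersection, +0)
BNOVWYZ@0: {G} ∩ {G} = {G} (intersection, +0)
BN@1: {C} ∩ {C} = {C} (intersection, +0)
BNY@1: {C} ∪ {G} = {C,G} (union, +1)
OZ@1: {A} ∩ {A} = {A} (intersection, +0)
OVZ@1: {A} ∩ {A} = {A} (intersection, +0)
OVWZ@1: {A} ∪ {C} = {A,C} (union, +1)
BNOVWYZ@1: {C,G} ∩ {A,C} = {C} (intersection, +0)
BN@2: {A} ∪ {C} = {A,C} (union, +1)
BNY@2: {A,C} ∪ {T} = {A,C,T} (union, +1)
OZ@2: {G} ∩ {G} = {G} (intersection, +0)
OVZ@2: {G} ∪ {T} = {G,T} (union, +1)
OVWZ@2: {G,T} ∩ {T} = {T} (intersection, +0)
BNOVWYZ@2: {A,C,T} ∩ {T} = {T} (intersection, +0)
BN@3: {C} ∪ {A} = {A,C} (union, +1)
BNY@3: {A,C} ∩ {A} = {A} (intersection, +0)
OZ@3: {A} ∪ {T} = {A,T} (union, +1)
OVZ@3: {A,T} ∩ {A} = {A} (intersection, +0)
OVWZ@3: {A} ∪ {G} = {A,G} (union, +1)
BNOVWYZ@3: {A} ∩ {A,G} = {A} (intersection, +0)
per-site changes: [3, 2, 3, 3]; total = 11

3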